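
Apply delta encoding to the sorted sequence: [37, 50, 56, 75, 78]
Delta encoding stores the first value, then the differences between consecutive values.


First value: 37
Deltas:
  50 - 37 = 13
  56 - 50 = 6
  75 - 56 = 19
  78 - 75 = 3


Delta encoded: [37, 13, 6, 19, 3]


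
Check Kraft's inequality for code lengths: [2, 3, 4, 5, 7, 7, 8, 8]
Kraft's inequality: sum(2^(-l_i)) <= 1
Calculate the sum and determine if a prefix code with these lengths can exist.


Sum = 2^(-2) + 2^(-3) + 2^(-4) + 2^(-5) + 2^(-7) + 2^(-7) + 2^(-8) + 2^(-8)
    = 0.25 + 0.125 + 0.0625 + 0.03125 + 0.0078125 + 0.0078125 + 0.00390625 + 0.00390625
    = 126/256 = 0.4921875
Since 0.4921875 <= 1, Kraft's inequality IS satisfied.
A prefix code with these lengths CAN exist.

Kraft sum = 0.4921875. Satisfied.


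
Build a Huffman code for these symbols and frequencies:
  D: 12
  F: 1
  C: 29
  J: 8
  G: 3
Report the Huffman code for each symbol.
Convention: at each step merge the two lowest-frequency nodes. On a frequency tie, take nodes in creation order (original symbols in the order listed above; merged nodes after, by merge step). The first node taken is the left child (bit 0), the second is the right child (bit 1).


Huffman tree construction:
Step 1: Merge F(1) + G(3) = 4
Step 2: Merge (F+G)(4) + J(8) = 12
Step 3: Merge D(12) + ((F+G)+J)(12) = 24
Step 4: Merge (D+((F+G)+J))(24) + C(29) = 53
Read each symbol's code off the tree from the root (left child = 0, right child = 1).

Codes:
  D: 00 (length 2)
  F: 0100 (length 4)
  C: 1 (length 1)
  J: 011 (length 3)
  G: 0101 (length 4)
Average code length: 93/53 = 1.7547 bits/symbol


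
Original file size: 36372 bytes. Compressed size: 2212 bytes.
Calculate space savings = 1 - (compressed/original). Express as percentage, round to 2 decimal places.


ratio = compressed/original = 2212/36372 = 0.060816
savings = 1 - ratio = 1 - 0.060816 = 0.939184
as a percentage: 0.939184 * 100 = 93.92%

Space savings = 1 - 2212/36372 = 93.92%


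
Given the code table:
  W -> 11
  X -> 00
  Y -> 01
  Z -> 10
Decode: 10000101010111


Decoding:
10 -> Z
00 -> X
01 -> Y
01 -> Y
01 -> Y
01 -> Y
11 -> W


Result: ZXYYYYW


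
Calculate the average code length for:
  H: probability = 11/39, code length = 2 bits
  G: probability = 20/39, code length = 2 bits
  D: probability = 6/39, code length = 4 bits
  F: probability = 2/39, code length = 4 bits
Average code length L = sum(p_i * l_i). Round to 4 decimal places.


Weighted contributions p_i * l_i:
  H: (11/39) * 2 = 22/39
  G: (20/39) * 2 = 40/39
  D: (6/39) * 4 = 24/39
  F: (2/39) * 4 = 8/39
Sum = (22 + 40 + 24 + 8)/39 = 94/39

L = 94/39 = 2.4103 bits/symbol


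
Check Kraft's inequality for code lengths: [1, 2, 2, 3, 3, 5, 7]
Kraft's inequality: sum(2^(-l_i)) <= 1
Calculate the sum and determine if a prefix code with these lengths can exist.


Sum = 2^(-1) + 2^(-2) + 2^(-2) + 2^(-3) + 2^(-3) + 2^(-5) + 2^(-7)
    = 0.5 + 0.25 + 0.25 + 0.125 + 0.125 + 0.03125 + 0.0078125
    = 165/128 = 1.2890625
Since 1.2890625 > 1, Kraft's inequality is NOT satisfied.
A prefix code with these lengths CANNOT exist.

Kraft sum = 1.2890625. Not satisfied.


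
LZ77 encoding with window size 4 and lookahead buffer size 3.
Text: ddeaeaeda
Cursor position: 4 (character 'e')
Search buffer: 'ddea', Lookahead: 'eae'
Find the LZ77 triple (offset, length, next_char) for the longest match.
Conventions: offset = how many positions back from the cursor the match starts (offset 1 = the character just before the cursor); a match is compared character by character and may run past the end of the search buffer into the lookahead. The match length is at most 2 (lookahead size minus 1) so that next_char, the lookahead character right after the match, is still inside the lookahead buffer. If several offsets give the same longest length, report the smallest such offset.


Try each offset into the search buffer:
  offset=1 (pos 3, char 'a'): match length 0
  offset=2 (pos 2, char 'e'): match length 2
  offset=3 (pos 1, char 'd'): match length 0
  offset=4 (pos 0, char 'd'): match length 0
Longest match has length 2 at offset 2.
next_char = character at position 4 + 2 = 6 -> 'e'

Best match: offset=2, length=2 (matching 'ea' starting at position 2)
LZ77 triple: (2, 2, 'e')


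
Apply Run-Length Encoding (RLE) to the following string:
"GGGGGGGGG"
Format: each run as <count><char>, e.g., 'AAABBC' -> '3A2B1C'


Scanning runs left to right:
  i=0: run of 'G' x 9 -> '9G'

RLE = 9G


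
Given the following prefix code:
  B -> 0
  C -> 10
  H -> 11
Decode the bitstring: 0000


Decoding step by step:
Bits 0 -> B
Bits 0 -> B
Bits 0 -> B
Bits 0 -> B


Decoded message: BBBB


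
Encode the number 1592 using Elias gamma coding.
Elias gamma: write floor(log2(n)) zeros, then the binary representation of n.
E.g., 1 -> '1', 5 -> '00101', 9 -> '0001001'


num_bits = floor(log2(1592)) + 1 = 11
leading_zeros = num_bits - 1 = 10
binary(1592) = 11000111000

Elias gamma(1592) = '0000000000' + '11000111000' = 000000000011000111000 (21 bits)


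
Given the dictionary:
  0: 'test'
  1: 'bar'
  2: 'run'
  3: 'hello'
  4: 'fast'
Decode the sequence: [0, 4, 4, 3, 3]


Look up each index in the dictionary:
  0 -> 'test'
  4 -> 'fast'
  4 -> 'fast'
  3 -> 'hello'
  3 -> 'hello'

Decoded: "test fast fast hello hello"


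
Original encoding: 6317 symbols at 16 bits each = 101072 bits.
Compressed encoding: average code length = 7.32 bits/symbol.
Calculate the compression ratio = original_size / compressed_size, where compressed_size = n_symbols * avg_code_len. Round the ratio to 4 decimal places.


original_size = n_symbols * orig_bits = 6317 * 16 = 101072 bits
compressed_size = n_symbols * avg_code_len = 6317 * 7.32 = 46240.44 bits
ratio = original_size / compressed_size = 101072 / 46240.44 = 2.1858

Compression ratio = 2.1858


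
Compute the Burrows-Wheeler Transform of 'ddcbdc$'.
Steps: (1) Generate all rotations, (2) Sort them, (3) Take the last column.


Rotations (sorted):
  0: $ddcbdc -> last char: c
  1: bdc$ddc -> last char: c
  2: c$ddcbd -> last char: d
  3: cbdc$dd -> last char: d
  4: dc$ddcb -> last char: b
  5: dcbdc$d -> last char: d
  6: ddcbdc$ -> last char: $


BWT = ccddbd$


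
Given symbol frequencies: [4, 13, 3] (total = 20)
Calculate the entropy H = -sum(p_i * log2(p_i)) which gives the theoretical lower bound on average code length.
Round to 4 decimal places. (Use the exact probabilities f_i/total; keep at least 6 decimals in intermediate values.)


Per-symbol terms -p_i * log2(p_i) with p_i = f_i/20:
  p = 4/20 = 0.200000: log2(p) = -2.321928, -p*log2(p) = 0.464386
  p = 13/20 = 0.650000: log2(p) = -0.621488, -p*log2(p) = 0.403967
  p = 3/20 = 0.150000: log2(p) = -2.736966, -p*log2(p) = 0.410545
H = 0.464386 + 0.403967 + 0.410545 = 1.278898

H = 1.2789 bits/symbol


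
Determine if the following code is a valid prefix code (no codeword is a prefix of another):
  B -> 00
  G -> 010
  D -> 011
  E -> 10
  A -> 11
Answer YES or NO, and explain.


Checking each pair (does one codeword prefix another?):
  B='00' vs G='010': no prefix
  B='00' vs D='011': no prefix
  B='00' vs E='10': no prefix
  B='00' vs A='11': no prefix
  G='010' vs B='00': no prefix
  G='010' vs D='011': no prefix
  G='010' vs E='10': no prefix
  G='010' vs A='11': no prefix
  D='011' vs B='00': no prefix
  D='011' vs G='010': no prefix
  D='011' vs E='10': no prefix
  D='011' vs A='11': no prefix
  E='10' vs B='00': no prefix
  E='10' vs G='010': no prefix
  E='10' vs D='011': no prefix
  E='10' vs A='11': no prefix
  A='11' vs B='00': no prefix
  A='11' vs G='010': no prefix
  A='11' vs D='011': no prefix
  A='11' vs E='10': no prefix
No violation found over all pairs.

YES -- this is a valid prefix code. No codeword is a prefix of any other codeword.


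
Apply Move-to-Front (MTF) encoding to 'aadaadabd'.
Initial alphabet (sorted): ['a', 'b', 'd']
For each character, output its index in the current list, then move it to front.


MTF encoding:
'a': index 0 in ['a', 'b', 'd'] -> ['a', 'b', 'd']
'a': index 0 in ['a', 'b', 'd'] -> ['a', 'b', 'd']
'd': index 2 in ['a', 'b', 'd'] -> ['d', 'a', 'b']
'a': index 1 in ['d', 'a', 'b'] -> ['a', 'd', 'b']
'a': index 0 in ['a', 'd', 'b'] -> ['a', 'd', 'b']
'd': index 1 in ['a', 'd', 'b'] -> ['d', 'a', 'b']
'a': index 1 in ['d', 'a', 'b'] -> ['a', 'd', 'b']
'b': index 2 in ['a', 'd', 'b'] -> ['b', 'a', 'd']
'd': index 2 in ['b', 'a', 'd'] -> ['d', 'b', 'a']


Output: [0, 0, 2, 1, 0, 1, 1, 2, 2]


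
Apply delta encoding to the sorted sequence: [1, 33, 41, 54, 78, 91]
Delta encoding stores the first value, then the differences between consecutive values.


First value: 1
Deltas:
  33 - 1 = 32
  41 - 33 = 8
  54 - 41 = 13
  78 - 54 = 24
  91 - 78 = 13


Delta encoded: [1, 32, 8, 13, 24, 13]


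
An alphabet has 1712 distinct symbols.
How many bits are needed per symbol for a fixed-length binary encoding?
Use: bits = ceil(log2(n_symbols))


log2(1712) = 10.7415
Bracket: 2^10 = 1024 < 1712 <= 2^11 = 2048
So ceil(log2(1712)) = 11

bits = ceil(log2(1712)) = ceil(10.7415) = 11 bits


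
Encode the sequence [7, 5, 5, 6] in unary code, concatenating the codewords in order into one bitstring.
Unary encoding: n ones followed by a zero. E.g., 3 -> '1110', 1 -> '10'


Encode each number as n ones followed by a terminating 0:
  7 -> 11111110 (8 bits)
  5 -> 111110 (6 bits)
  5 -> 111110 (6 bits)
  6 -> 1111110 (7 bits)
Total length = 8 + 6 + 6 + 7 = 27 bits.

Unary([7, 5, 5, 6]) = 111111101111101111101111110 (27 bits)


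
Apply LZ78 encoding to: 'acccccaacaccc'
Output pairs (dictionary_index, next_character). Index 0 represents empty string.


LZ78 encoding steps:
Dictionary: {0: ''}
Step 1: w='' (idx 0), next='a' -> output (0, 'a'), add 'a' as idx 1
Step 2: w='' (idx 0), next='c' -> output (0, 'c'), add 'c' as idx 2
Step 3: w='c' (idx 2), next='c' -> output (2, 'c'), add 'cc' as idx 3
Step 4: w='cc' (idx 3), next='a' -> output (3, 'a'), add 'cca' as idx 4
Step 5: w='a' (idx 1), next='c' -> output (1, 'c'), add 'ac' as idx 5
Step 6: w='ac' (idx 5), next='c' -> output (5, 'c'), add 'acc' as idx 6
Step 7: w='c' (idx 2), end of input -> output (2, '')


Encoded: [(0, 'a'), (0, 'c'), (2, 'c'), (3, 'a'), (1, 'c'), (5, 'c'), (2, '')]


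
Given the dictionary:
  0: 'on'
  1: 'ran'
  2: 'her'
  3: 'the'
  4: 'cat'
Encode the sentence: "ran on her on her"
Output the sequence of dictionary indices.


Look up each word in the dictionary:
  'ran' -> 1
  'on' -> 0
  'her' -> 2
  'on' -> 0
  'her' -> 2

Encoded: [1, 0, 2, 0, 2]


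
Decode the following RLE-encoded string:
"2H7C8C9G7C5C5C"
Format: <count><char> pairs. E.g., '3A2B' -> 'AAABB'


Expanding each <count><char> pair:
  2H -> 'HH'
  7C -> 'CCCCCCC'
  8C -> 'CCCCCCCC'
  9G -> 'GGGGGGGGG'
  7C -> 'CCCCCCC'
  5C -> 'CCCCC'
  5C -> 'CCCCC'

Decoded = HHCCCCCCCCCCCCCCCGGGGGGGGGCCCCCCCCCCCCCCCCC


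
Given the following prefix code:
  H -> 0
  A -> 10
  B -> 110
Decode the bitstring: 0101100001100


Decoding step by step:
Bits 0 -> H
Bits 10 -> A
Bits 110 -> B
Bits 0 -> H
Bits 0 -> H
Bits 0 -> H
Bits 110 -> B
Bits 0 -> H


Decoded message: HABHHHBH


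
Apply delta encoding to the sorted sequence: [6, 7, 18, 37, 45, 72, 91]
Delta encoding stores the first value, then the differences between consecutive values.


First value: 6
Deltas:
  7 - 6 = 1
  18 - 7 = 11
  37 - 18 = 19
  45 - 37 = 8
  72 - 45 = 27
  91 - 72 = 19


Delta encoded: [6, 1, 11, 19, 8, 27, 19]


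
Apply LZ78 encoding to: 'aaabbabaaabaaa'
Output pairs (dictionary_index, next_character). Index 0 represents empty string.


LZ78 encoding steps:
Dictionary: {0: ''}
Step 1: w='' (idx 0), next='a' -> output (0, 'a'), add 'a' as idx 1
Step 2: w='a' (idx 1), next='a' -> output (1, 'a'), add 'aa' as idx 2
Step 3: w='' (idx 0), next='b' -> output (0, 'b'), add 'b' as idx 3
Step 4: w='b' (idx 3), next='a' -> output (3, 'a'), add 'ba' as idx 4
Step 5: w='ba' (idx 4), next='a' -> output (4, 'a'), add 'baa' as idx 5
Step 6: w='a' (idx 1), next='b' -> output (1, 'b'), add 'ab' as idx 6
Step 7: w='aa' (idx 2), next='a' -> output (2, 'a'), add 'aaa' as idx 7


Encoded: [(0, 'a'), (1, 'a'), (0, 'b'), (3, 'a'), (4, 'a'), (1, 'b'), (2, 'a')]


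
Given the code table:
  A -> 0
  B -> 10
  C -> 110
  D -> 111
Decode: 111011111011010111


Decoding:
111 -> D
0 -> A
111 -> D
110 -> C
110 -> C
10 -> B
111 -> D


Result: DADCCBD


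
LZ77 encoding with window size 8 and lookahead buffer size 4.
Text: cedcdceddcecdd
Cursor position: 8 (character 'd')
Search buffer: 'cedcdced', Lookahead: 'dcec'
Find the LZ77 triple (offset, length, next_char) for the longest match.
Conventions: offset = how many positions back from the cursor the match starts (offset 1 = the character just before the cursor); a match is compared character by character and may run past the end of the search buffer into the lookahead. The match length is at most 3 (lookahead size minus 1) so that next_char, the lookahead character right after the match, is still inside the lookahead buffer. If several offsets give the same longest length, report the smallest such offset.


Try each offset into the search buffer:
  offset=1 (pos 7, char 'd'): match length 1
  offset=2 (pos 6, char 'e'): match length 0
  offset=3 (pos 5, char 'c'): match length 0
  offset=4 (pos 4, char 'd'): match length 3
  offset=5 (pos 3, char 'c'): match length 0
  offset=6 (pos 2, char 'd'): match length 2
  offset=7 (pos 1, char 'e'): match length 0
  offset=8 (pos 0, char 'c'): match length 0
Longest match has length 3 at offset 4.
next_char = character at position 8 + 3 = 11 -> 'c'

Best match: offset=4, length=3 (matching 'dce' starting at position 4)
LZ77 triple: (4, 3, 'c')


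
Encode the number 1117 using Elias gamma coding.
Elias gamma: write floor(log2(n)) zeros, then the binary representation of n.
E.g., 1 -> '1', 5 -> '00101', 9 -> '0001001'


num_bits = floor(log2(1117)) + 1 = 11
leading_zeros = num_bits - 1 = 10
binary(1117) = 10001011101

Elias gamma(1117) = '0000000000' + '10001011101' = 000000000010001011101 (21 bits)


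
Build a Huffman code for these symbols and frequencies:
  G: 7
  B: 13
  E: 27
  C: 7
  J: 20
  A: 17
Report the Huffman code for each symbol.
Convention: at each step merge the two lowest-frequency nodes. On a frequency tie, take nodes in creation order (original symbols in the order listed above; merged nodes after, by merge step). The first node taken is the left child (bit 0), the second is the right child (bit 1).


Huffman tree construction:
Step 1: Merge G(7) + C(7) = 14
Step 2: Merge B(13) + (G+C)(14) = 27
Step 3: Merge A(17) + J(20) = 37
Step 4: Merge E(27) + (B+(G+C))(27) = 54
Step 5: Merge (A+J)(37) + (E+(B+(G+C)))(54) = 91
Read each symbol's code off the tree from the root (left child = 0, right child = 1).

Codes:
  G: 1110 (length 4)
  B: 110 (length 3)
  E: 10 (length 2)
  C: 1111 (length 4)
  J: 01 (length 2)
  A: 00 (length 2)
Average code length: 223/91 = 2.4505 bits/symbol


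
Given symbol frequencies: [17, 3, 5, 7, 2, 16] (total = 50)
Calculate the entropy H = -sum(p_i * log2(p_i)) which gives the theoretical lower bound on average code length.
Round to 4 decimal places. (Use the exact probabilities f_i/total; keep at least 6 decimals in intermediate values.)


Per-symbol terms -p_i * log2(p_i) with p_i = f_i/50:
  p = 17/50 = 0.340000: log2(p) = -1.556393, -p*log2(p) = 0.529174
  p = 3/50 = 0.060000: log2(p) = -4.058894, -p*log2(p) = 0.243534
  p = 5/50 = 0.100000: log2(p) = -3.321928, -p*log2(p) = 0.332193
  p = 7/50 = 0.140000: log2(p) = -2.836501, -p*log2(p) = 0.397110
  p = 2/50 = 0.040000: log2(p) = -4.643856, -p*log2(p) = 0.185754
  p = 16/50 = 0.320000: log2(p) = -1.643856, -p*log2(p) = 0.526034
H = 0.529174 + 0.243534 + 0.332193 + 0.397110 + 0.185754 + 0.526034 = 2.213799

H = 2.2138 bits/symbol


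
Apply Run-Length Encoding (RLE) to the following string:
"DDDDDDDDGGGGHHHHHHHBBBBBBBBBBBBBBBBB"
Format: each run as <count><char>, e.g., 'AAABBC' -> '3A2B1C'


Scanning runs left to right:
  i=0: run of 'D' x 8 -> '8D'
  i=8: run of 'G' x 4 -> '4G'
  i=12: run of 'H' x 7 -> '7H'
  i=19: run of 'B' x 17 -> '17B'

RLE = 8D4G7H17B


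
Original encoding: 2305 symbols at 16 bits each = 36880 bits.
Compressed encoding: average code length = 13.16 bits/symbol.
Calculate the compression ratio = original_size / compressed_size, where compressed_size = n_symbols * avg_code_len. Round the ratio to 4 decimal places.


original_size = n_symbols * orig_bits = 2305 * 16 = 36880 bits
compressed_size = n_symbols * avg_code_len = 2305 * 13.16 = 30333.8 bits
ratio = original_size / compressed_size = 36880 / 30333.8 = 1.2158

Compression ratio = 1.2158


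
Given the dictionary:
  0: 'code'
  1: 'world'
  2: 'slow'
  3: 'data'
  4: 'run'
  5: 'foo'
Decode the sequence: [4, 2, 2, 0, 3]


Look up each index in the dictionary:
  4 -> 'run'
  2 -> 'slow'
  2 -> 'slow'
  0 -> 'code'
  3 -> 'data'

Decoded: "run slow slow code data"


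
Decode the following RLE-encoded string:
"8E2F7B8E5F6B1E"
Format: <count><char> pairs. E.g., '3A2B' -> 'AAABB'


Expanding each <count><char> pair:
  8E -> 'EEEEEEEE'
  2F -> 'FF'
  7B -> 'BBBBBBB'
  8E -> 'EEEEEEEE'
  5F -> 'FFFFF'
  6B -> 'BBBBBB'
  1E -> 'E'

Decoded = EEEEEEEEFFBBBBBBBEEEEEEEEFFFFFBBBBBBE


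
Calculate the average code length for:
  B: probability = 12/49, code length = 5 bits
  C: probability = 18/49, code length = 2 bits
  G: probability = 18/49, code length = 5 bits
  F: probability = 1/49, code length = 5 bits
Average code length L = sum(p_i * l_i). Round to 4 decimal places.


Weighted contributions p_i * l_i:
  B: (12/49) * 5 = 60/49
  C: (18/49) * 2 = 36/49
  G: (18/49) * 5 = 90/49
  F: (1/49) * 5 = 5/49
Sum = (60 + 36 + 90 + 5)/49 = 191/49

L = 191/49 = 3.8980 bits/symbol


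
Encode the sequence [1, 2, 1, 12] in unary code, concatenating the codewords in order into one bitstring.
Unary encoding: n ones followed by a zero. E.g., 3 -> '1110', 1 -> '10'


Encode each number as n ones followed by a terminating 0:
  1 -> 10 (2 bits)
  2 -> 110 (3 bits)
  1 -> 10 (2 bits)
  12 -> 1111111111110 (13 bits)
Total length = 2 + 3 + 2 + 13 = 20 bits.

Unary([1, 2, 1, 12]) = 10110101111111111110 (20 bits)


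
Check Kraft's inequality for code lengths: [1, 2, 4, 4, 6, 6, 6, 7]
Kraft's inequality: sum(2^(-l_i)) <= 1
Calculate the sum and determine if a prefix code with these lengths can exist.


Sum = 2^(-1) + 2^(-2) + 2^(-4) + 2^(-4) + 2^(-6) + 2^(-6) + 2^(-6) + 2^(-7)
    = 0.5 + 0.25 + 0.0625 + 0.0625 + 0.015625 + 0.015625 + 0.015625 + 0.0078125
    = 119/128 = 0.9296875
Since 0.9296875 <= 1, Kraft's inequality IS satisfied.
A prefix code with these lengths CAN exist.

Kraft sum = 0.9296875. Satisfied.


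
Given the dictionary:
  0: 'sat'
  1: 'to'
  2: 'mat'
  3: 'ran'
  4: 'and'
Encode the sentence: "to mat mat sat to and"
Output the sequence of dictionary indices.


Look up each word in the dictionary:
  'to' -> 1
  'mat' -> 2
  'mat' -> 2
  'sat' -> 0
  'to' -> 1
  'and' -> 4

Encoded: [1, 2, 2, 0, 1, 4]


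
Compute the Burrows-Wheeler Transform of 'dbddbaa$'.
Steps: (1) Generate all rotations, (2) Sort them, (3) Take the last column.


Rotations (sorted):
  0: $dbddbaa -> last char: a
  1: a$dbddba -> last char: a
  2: aa$dbddb -> last char: b
  3: baa$dbdd -> last char: d
  4: bddbaa$d -> last char: d
  5: dbaa$dbd -> last char: d
  6: dbddbaa$ -> last char: $
  7: ddbaa$db -> last char: b


BWT = aabddd$b


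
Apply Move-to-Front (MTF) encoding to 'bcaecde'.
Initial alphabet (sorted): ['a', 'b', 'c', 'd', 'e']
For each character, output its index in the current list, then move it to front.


MTF encoding:
'b': index 1 in ['a', 'b', 'c', 'd', 'e'] -> ['b', 'a', 'c', 'd', 'e']
'c': index 2 in ['b', 'a', 'c', 'd', 'e'] -> ['c', 'b', 'a', 'd', 'e']
'a': index 2 in ['c', 'b', 'a', 'd', 'e'] -> ['a', 'c', 'b', 'd', 'e']
'e': index 4 in ['a', 'c', 'b', 'd', 'e'] -> ['e', 'a', 'c', 'b', 'd']
'c': index 2 in ['e', 'a', 'c', 'b', 'd'] -> ['c', 'e', 'a', 'b', 'd']
'd': index 4 in ['c', 'e', 'a', 'b', 'd'] -> ['d', 'c', 'e', 'a', 'b']
'e': index 2 in ['d', 'c', 'e', 'a', 'b'] -> ['e', 'd', 'c', 'a', 'b']


Output: [1, 2, 2, 4, 2, 4, 2]


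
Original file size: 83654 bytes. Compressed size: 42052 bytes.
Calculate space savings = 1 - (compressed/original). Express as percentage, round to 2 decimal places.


ratio = compressed/original = 42052/83654 = 0.50269
savings = 1 - ratio = 1 - 0.50269 = 0.49731
as a percentage: 0.49731 * 100 = 49.73%

Space savings = 1 - 42052/83654 = 49.73%


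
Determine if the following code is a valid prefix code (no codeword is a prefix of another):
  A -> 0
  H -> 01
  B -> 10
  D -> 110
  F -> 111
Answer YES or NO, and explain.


Checking each pair (does one codeword prefix another?):
  A='0' vs H='01': prefix -- VIOLATION

NO -- this is NOT a valid prefix code. A (0) is a prefix of H (01).


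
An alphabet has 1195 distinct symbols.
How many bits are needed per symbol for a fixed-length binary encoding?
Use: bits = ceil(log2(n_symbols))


log2(1195) = 10.2228
Bracket: 2^10 = 1024 < 1195 <= 2^11 = 2048
So ceil(log2(1195)) = 11

bits = ceil(log2(1195)) = ceil(10.2228) = 11 bits


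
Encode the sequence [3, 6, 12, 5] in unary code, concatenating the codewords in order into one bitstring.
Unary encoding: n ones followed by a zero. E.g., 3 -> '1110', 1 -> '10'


Encode each number as n ones followed by a terminating 0:
  3 -> 1110 (4 bits)
  6 -> 1111110 (7 bits)
  12 -> 1111111111110 (13 bits)
  5 -> 111110 (6 bits)
Total length = 4 + 7 + 13 + 6 = 30 bits.

Unary([3, 6, 12, 5]) = 111011111101111111111110111110 (30 bits)


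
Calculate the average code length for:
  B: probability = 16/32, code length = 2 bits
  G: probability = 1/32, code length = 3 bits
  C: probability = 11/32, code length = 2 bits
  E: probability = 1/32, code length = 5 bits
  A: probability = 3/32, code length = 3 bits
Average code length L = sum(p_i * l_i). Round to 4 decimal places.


Weighted contributions p_i * l_i:
  B: (16/32) * 2 = 32/32
  G: (1/32) * 3 = 3/32
  C: (11/32) * 2 = 22/32
  E: (1/32) * 5 = 5/32
  A: (3/32) * 3 = 9/32
Sum = (32 + 3 + 22 + 5 + 9)/32 = 71/32

L = 71/32 = 2.2188 bits/symbol


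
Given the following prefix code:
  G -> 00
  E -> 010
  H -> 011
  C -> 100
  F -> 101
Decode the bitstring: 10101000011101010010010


Decoding step by step:
Bits 101 -> F
Bits 010 -> E
Bits 00 -> G
Bits 011 -> H
Bits 101 -> F
Bits 010 -> E
Bits 010 -> E
Bits 010 -> E


Decoded message: FEGHFEEE


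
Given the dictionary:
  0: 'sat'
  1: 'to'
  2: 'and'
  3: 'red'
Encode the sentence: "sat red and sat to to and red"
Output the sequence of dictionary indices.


Look up each word in the dictionary:
  'sat' -> 0
  'red' -> 3
  'and' -> 2
  'sat' -> 0
  'to' -> 1
  'to' -> 1
  'and' -> 2
  'red' -> 3

Encoded: [0, 3, 2, 0, 1, 1, 2, 3]


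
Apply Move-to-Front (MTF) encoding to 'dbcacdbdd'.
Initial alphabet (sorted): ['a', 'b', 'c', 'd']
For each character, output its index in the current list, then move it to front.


MTF encoding:
'd': index 3 in ['a', 'b', 'c', 'd'] -> ['d', 'a', 'b', 'c']
'b': index 2 in ['d', 'a', 'b', 'c'] -> ['b', 'd', 'a', 'c']
'c': index 3 in ['b', 'd', 'a', 'c'] -> ['c', 'b', 'd', 'a']
'a': index 3 in ['c', 'b', 'd', 'a'] -> ['a', 'c', 'b', 'd']
'c': index 1 in ['a', 'c', 'b', 'd'] -> ['c', 'a', 'b', 'd']
'd': index 3 in ['c', 'a', 'b', 'd'] -> ['d', 'c', 'a', 'b']
'b': index 3 in ['d', 'c', 'a', 'b'] -> ['b', 'd', 'c', 'a']
'd': index 1 in ['b', 'd', 'c', 'a'] -> ['d', 'b', 'c', 'a']
'd': index 0 in ['d', 'b', 'c', 'a'] -> ['d', 'b', 'c', 'a']


Output: [3, 2, 3, 3, 1, 3, 3, 1, 0]


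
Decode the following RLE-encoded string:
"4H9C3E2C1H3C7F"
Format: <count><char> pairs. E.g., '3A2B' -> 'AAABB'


Expanding each <count><char> pair:
  4H -> 'HHHH'
  9C -> 'CCCCCCCCC'
  3E -> 'EEE'
  2C -> 'CC'
  1H -> 'H'
  3C -> 'CCC'
  7F -> 'FFFFFFF'

Decoded = HHHHCCCCCCCCCEEECCHCCCFFFFFFF


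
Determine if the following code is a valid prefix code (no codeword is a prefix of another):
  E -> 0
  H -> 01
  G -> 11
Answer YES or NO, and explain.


Checking each pair (does one codeword prefix another?):
  E='0' vs H='01': prefix -- VIOLATION

NO -- this is NOT a valid prefix code. E (0) is a prefix of H (01).


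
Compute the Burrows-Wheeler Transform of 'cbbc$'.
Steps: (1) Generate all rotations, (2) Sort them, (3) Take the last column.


Rotations (sorted):
  0: $cbbc -> last char: c
  1: bbc$c -> last char: c
  2: bc$cb -> last char: b
  3: c$cbb -> last char: b
  4: cbbc$ -> last char: $


BWT = ccbb$


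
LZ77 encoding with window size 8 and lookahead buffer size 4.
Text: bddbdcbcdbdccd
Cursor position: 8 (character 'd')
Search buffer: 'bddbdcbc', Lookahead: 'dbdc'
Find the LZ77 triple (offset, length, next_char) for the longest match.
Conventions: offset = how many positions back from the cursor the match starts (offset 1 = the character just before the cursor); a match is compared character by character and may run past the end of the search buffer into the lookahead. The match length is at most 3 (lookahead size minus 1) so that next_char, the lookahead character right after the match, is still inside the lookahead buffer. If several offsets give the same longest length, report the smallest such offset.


Try each offset into the search buffer:
  offset=1 (pos 7, char 'c'): match length 0
  offset=2 (pos 6, char 'b'): match length 0
  offset=3 (pos 5, char 'c'): match length 0
  offset=4 (pos 4, char 'd'): match length 1
  offset=5 (pos 3, char 'b'): match length 0
  offset=6 (pos 2, char 'd'): match length 3
  offset=7 (pos 1, char 'd'): match length 1
  offset=8 (pos 0, char 'b'): match length 0
Longest match has length 3 at offset 6.
next_char = character at position 8 + 3 = 11 -> 'c'

Best match: offset=6, length=3 (matching 'dbd' starting at position 2)
LZ77 triple: (6, 3, 'c')


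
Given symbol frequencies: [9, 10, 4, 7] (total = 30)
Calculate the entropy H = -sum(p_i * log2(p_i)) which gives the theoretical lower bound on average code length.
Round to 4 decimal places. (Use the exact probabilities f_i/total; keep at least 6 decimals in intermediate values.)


Per-symbol terms -p_i * log2(p_i) with p_i = f_i/30:
  p = 9/30 = 0.300000: log2(p) = -1.736966, -p*log2(p) = 0.521090
  p = 10/30 = 0.333333: log2(p) = -1.584963, -p*log2(p) = 0.528321
  p = 4/30 = 0.133333: log2(p) = -2.906891, -p*log2(p) = 0.387585
  p = 7/30 = 0.233333: log2(p) = -2.099536, -p*log2(p) = 0.489892
H = 0.521090 + 0.528321 + 0.387585 + 0.489892 = 1.926888

H = 1.9269 bits/symbol


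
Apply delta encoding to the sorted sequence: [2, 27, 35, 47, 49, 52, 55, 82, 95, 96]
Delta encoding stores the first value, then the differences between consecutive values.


First value: 2
Deltas:
  27 - 2 = 25
  35 - 27 = 8
  47 - 35 = 12
  49 - 47 = 2
  52 - 49 = 3
  55 - 52 = 3
  82 - 55 = 27
  95 - 82 = 13
  96 - 95 = 1


Delta encoded: [2, 25, 8, 12, 2, 3, 3, 27, 13, 1]


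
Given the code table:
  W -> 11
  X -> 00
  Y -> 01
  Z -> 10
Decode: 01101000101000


Decoding:
01 -> Y
10 -> Z
10 -> Z
00 -> X
10 -> Z
10 -> Z
00 -> X


Result: YZZXZZX


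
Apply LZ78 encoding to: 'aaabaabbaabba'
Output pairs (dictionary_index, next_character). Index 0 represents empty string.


LZ78 encoding steps:
Dictionary: {0: ''}
Step 1: w='' (idx 0), next='a' -> output (0, 'a'), add 'a' as idx 1
Step 2: w='a' (idx 1), next='a' -> output (1, 'a'), add 'aa' as idx 2
Step 3: w='' (idx 0), next='b' -> output (0, 'b'), add 'b' as idx 3
Step 4: w='aa' (idx 2), next='b' -> output (2, 'b'), add 'aab' as idx 4
Step 5: w='b' (idx 3), next='a' -> output (3, 'a'), add 'ba' as idx 5
Step 6: w='a' (idx 1), next='b' -> output (1, 'b'), add 'ab' as idx 6
Step 7: w='ba' (idx 5), end of input -> output (5, '')


Encoded: [(0, 'a'), (1, 'a'), (0, 'b'), (2, 'b'), (3, 'a'), (1, 'b'), (5, '')]


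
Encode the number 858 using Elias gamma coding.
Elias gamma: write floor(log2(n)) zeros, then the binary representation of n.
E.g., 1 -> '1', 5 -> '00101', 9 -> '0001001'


num_bits = floor(log2(858)) + 1 = 10
leading_zeros = num_bits - 1 = 9
binary(858) = 1101011010

Elias gamma(858) = '000000000' + '1101011010' = 0000000001101011010 (19 bits)


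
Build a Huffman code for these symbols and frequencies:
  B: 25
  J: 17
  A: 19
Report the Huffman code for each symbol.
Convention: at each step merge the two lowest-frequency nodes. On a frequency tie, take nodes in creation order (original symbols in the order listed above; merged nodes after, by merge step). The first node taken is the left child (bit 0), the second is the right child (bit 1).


Huffman tree construction:
Step 1: Merge J(17) + A(19) = 36
Step 2: Merge B(25) + (J+A)(36) = 61
Read each symbol's code off the tree from the root (left child = 0, right child = 1).

Codes:
  B: 0 (length 1)
  J: 10 (length 2)
  A: 11 (length 2)
Average code length: 97/61 = 1.5902 bits/symbol


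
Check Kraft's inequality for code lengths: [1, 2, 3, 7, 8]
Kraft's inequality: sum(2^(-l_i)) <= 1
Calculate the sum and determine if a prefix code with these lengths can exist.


Sum = 2^(-1) + 2^(-2) + 2^(-3) + 2^(-7) + 2^(-8)
    = 0.5 + 0.25 + 0.125 + 0.0078125 + 0.00390625
    = 227/256 = 0.88671875
Since 0.88671875 <= 1, Kraft's inequality IS satisfied.
A prefix code with these lengths CAN exist.

Kraft sum = 0.88671875. Satisfied.


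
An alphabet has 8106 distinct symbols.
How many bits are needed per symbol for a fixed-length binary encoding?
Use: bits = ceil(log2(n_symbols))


log2(8106) = 12.9848
Bracket: 2^12 = 4096 < 8106 <= 2^13 = 8192
So ceil(log2(8106)) = 13

bits = ceil(log2(8106)) = ceil(12.9848) = 13 bits


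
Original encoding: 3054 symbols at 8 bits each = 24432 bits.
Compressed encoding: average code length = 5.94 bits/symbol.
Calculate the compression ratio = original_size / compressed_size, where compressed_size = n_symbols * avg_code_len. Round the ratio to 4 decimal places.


original_size = n_symbols * orig_bits = 3054 * 8 = 24432 bits
compressed_size = n_symbols * avg_code_len = 3054 * 5.94 = 18140.76 bits
ratio = original_size / compressed_size = 24432 / 18140.76 = 1.3468

Compression ratio = 1.3468


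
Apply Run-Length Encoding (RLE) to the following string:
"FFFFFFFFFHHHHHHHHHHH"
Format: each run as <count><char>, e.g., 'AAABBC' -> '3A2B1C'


Scanning runs left to right:
  i=0: run of 'F' x 9 -> '9F'
  i=9: run of 'H' x 11 -> '11H'

RLE = 9F11H


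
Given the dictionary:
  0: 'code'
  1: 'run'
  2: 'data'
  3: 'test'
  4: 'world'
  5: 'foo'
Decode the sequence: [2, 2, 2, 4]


Look up each index in the dictionary:
  2 -> 'data'
  2 -> 'data'
  2 -> 'data'
  4 -> 'world'

Decoded: "data data data world"


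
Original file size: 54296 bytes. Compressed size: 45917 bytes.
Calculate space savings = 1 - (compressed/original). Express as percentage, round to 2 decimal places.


ratio = compressed/original = 45917/54296 = 0.845679
savings = 1 - ratio = 1 - 0.845679 = 0.154321
as a percentage: 0.154321 * 100 = 15.43%

Space savings = 1 - 45917/54296 = 15.43%


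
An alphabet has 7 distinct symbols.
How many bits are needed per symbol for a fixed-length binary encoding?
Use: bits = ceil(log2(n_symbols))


log2(7) = 2.8074
Bracket: 2^2 = 4 < 7 <= 2^3 = 8
So ceil(log2(7)) = 3

bits = ceil(log2(7)) = ceil(2.8074) = 3 bits


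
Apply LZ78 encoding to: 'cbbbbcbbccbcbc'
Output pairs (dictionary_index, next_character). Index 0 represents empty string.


LZ78 encoding steps:
Dictionary: {0: ''}
Step 1: w='' (idx 0), next='c' -> output (0, 'c'), add 'c' as idx 1
Step 2: w='' (idx 0), next='b' -> output (0, 'b'), add 'b' as idx 2
Step 3: w='b' (idx 2), next='b' -> output (2, 'b'), add 'bb' as idx 3
Step 4: w='b' (idx 2), next='c' -> output (2, 'c'), add 'bc' as idx 4
Step 5: w='bb' (idx 3), next='c' -> output (3, 'c'), add 'bbc' as idx 5
Step 6: w='c' (idx 1), next='b' -> output (1, 'b'), add 'cb' as idx 6
Step 7: w='cb' (idx 6), next='c' -> output (6, 'c'), add 'cbc' as idx 7


Encoded: [(0, 'c'), (0, 'b'), (2, 'b'), (2, 'c'), (3, 'c'), (1, 'b'), (6, 'c')]


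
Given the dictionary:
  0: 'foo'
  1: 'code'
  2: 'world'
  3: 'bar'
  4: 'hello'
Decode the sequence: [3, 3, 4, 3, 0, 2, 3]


Look up each index in the dictionary:
  3 -> 'bar'
  3 -> 'bar'
  4 -> 'hello'
  3 -> 'bar'
  0 -> 'foo'
  2 -> 'world'
  3 -> 'bar'

Decoded: "bar bar hello bar foo world bar"


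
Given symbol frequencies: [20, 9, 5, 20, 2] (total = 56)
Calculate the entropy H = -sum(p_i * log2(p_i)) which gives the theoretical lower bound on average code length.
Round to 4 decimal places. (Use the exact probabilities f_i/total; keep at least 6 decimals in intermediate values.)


Per-symbol terms -p_i * log2(p_i) with p_i = f_i/56:
  p = 20/56 = 0.357143: log2(p) = -1.485427, -p*log2(p) = 0.530510
  p = 9/56 = 0.160714: log2(p) = -2.637430, -p*log2(p) = 0.423873
  p = 5/56 = 0.089286: log2(p) = -3.485427, -p*log2(p) = 0.311199
  p = 20/56 = 0.357143: log2(p) = -1.485427, -p*log2(p) = 0.530510
  p = 2/56 = 0.035714: log2(p) = -4.807355, -p*log2(p) = 0.171691
H = 0.530510 + 0.423873 + 0.311199 + 0.530510 + 0.171691 = 1.967783

H = 1.9678 bits/symbol


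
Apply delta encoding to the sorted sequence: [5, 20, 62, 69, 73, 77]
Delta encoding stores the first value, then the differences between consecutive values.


First value: 5
Deltas:
  20 - 5 = 15
  62 - 20 = 42
  69 - 62 = 7
  73 - 69 = 4
  77 - 73 = 4


Delta encoded: [5, 15, 42, 7, 4, 4]


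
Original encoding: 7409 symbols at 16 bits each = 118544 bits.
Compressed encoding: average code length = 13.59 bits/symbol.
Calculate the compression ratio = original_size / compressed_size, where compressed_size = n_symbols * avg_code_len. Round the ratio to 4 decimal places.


original_size = n_symbols * orig_bits = 7409 * 16 = 118544 bits
compressed_size = n_symbols * avg_code_len = 7409 * 13.59 = 100688.31 bits
ratio = original_size / compressed_size = 118544 / 100688.31 = 1.1773

Compression ratio = 1.1773


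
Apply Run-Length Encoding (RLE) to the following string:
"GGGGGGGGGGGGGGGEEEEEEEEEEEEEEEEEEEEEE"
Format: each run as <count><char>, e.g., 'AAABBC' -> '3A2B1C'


Scanning runs left to right:
  i=0: run of 'G' x 15 -> '15G'
  i=15: run of 'E' x 22 -> '22E'

RLE = 15G22E


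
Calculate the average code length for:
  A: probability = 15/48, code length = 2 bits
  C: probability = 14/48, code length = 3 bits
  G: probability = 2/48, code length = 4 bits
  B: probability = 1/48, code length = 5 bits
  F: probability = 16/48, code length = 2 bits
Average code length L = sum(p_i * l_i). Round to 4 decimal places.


Weighted contributions p_i * l_i:
  A: (15/48) * 2 = 30/48
  C: (14/48) * 3 = 42/48
  G: (2/48) * 4 = 8/48
  B: (1/48) * 5 = 5/48
  F: (16/48) * 2 = 32/48
Sum = (30 + 42 + 8 + 5 + 32)/48 = 117/48

L = 117/48 = 2.4375 bits/symbol


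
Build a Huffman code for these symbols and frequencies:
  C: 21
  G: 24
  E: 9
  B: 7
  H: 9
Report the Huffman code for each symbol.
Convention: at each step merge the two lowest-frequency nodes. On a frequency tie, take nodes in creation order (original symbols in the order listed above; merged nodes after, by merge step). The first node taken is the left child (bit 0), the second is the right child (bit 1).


Huffman tree construction:
Step 1: Merge B(7) + E(9) = 16
Step 2: Merge H(9) + (B+E)(16) = 25
Step 3: Merge C(21) + G(24) = 45
Step 4: Merge (H+(B+E))(25) + (C+G)(45) = 70
Read each symbol's code off the tree from the root (left child = 0, right child = 1).

Codes:
  C: 10 (length 2)
  G: 11 (length 2)
  E: 011 (length 3)
  B: 010 (length 3)
  H: 00 (length 2)
Average code length: 156/70 = 2.2286 bits/symbol


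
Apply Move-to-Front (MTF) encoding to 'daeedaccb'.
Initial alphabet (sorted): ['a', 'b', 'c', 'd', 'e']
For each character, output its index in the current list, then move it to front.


MTF encoding:
'd': index 3 in ['a', 'b', 'c', 'd', 'e'] -> ['d', 'a', 'b', 'c', 'e']
'a': index 1 in ['d', 'a', 'b', 'c', 'e'] -> ['a', 'd', 'b', 'c', 'e']
'e': index 4 in ['a', 'd', 'b', 'c', 'e'] -> ['e', 'a', 'd', 'b', 'c']
'e': index 0 in ['e', 'a', 'd', 'b', 'c'] -> ['e', 'a', 'd', 'b', 'c']
'd': index 2 in ['e', 'a', 'd', 'b', 'c'] -> ['d', 'e', 'a', 'b', 'c']
'a': index 2 in ['d', 'e', 'a', 'b', 'c'] -> ['a', 'd', 'e', 'b', 'c']
'c': index 4 in ['a', 'd', 'e', 'b', 'c'] -> ['c', 'a', 'd', 'e', 'b']
'c': index 0 in ['c', 'a', 'd', 'e', 'b'] -> ['c', 'a', 'd', 'e', 'b']
'b': index 4 in ['c', 'a', 'd', 'e', 'b'] -> ['b', 'c', 'a', 'd', 'e']


Output: [3, 1, 4, 0, 2, 2, 4, 0, 4]


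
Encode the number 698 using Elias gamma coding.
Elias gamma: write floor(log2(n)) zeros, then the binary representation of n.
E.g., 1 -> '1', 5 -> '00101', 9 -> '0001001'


num_bits = floor(log2(698)) + 1 = 10
leading_zeros = num_bits - 1 = 9
binary(698) = 1010111010

Elias gamma(698) = '000000000' + '1010111010' = 0000000001010111010 (19 bits)


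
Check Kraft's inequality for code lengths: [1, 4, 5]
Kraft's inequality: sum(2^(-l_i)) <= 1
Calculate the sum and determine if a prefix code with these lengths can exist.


Sum = 2^(-1) + 2^(-4) + 2^(-5)
    = 0.5 + 0.0625 + 0.03125
    = 19/32 = 0.59375
Since 0.59375 <= 1, Kraft's inequality IS satisfied.
A prefix code with these lengths CAN exist.

Kraft sum = 0.59375. Satisfied.


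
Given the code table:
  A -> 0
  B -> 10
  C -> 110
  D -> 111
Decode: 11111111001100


Decoding:
111 -> D
111 -> D
110 -> C
0 -> A
110 -> C
0 -> A


Result: DDCACA


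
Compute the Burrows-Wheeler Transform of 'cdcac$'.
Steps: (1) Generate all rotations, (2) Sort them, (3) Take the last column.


Rotations (sorted):
  0: $cdcac -> last char: c
  1: ac$cdc -> last char: c
  2: c$cdca -> last char: a
  3: cac$cd -> last char: d
  4: cdcac$ -> last char: $
  5: dcac$c -> last char: c


BWT = ccad$c


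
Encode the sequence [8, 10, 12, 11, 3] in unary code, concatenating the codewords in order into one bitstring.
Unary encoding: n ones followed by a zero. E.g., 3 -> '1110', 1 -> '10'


Encode each number as n ones followed by a terminating 0:
  8 -> 111111110 (9 bits)
  10 -> 11111111110 (11 bits)
  12 -> 1111111111110 (13 bits)
  11 -> 111111111110 (12 bits)
  3 -> 1110 (4 bits)
Total length = 9 + 11 + 13 + 12 + 4 = 49 bits.

Unary([8, 10, 12, 11, 3]) = 1111111101111111111011111111111101111111111101110 (49 bits)


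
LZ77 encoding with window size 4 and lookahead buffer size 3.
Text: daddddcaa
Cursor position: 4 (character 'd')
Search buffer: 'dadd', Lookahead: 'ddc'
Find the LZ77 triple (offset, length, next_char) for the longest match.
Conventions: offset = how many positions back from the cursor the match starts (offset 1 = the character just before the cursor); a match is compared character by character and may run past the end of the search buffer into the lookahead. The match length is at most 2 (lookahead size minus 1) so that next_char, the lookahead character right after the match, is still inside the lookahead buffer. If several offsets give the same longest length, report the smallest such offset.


Try each offset into the search buffer:
  offset=1 (pos 3, char 'd'): match length 2
  offset=2 (pos 2, char 'd'): match length 2
  offset=3 (pos 1, char 'a'): match length 0
  offset=4 (pos 0, char 'd'): match length 1
Longest match has length 2, found at offsets 1, 2; take the smallest, offset 1.
next_char = character at position 4 + 2 = 6 -> 'c'

Best match: offset=1, length=2 (matching 'dd' starting at position 3)
LZ77 triple: (1, 2, 'c')


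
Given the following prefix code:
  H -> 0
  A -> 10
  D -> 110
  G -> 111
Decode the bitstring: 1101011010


Decoding step by step:
Bits 110 -> D
Bits 10 -> A
Bits 110 -> D
Bits 10 -> A


Decoded message: DADA


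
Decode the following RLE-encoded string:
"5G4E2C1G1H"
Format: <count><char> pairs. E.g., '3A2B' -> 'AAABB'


Expanding each <count><char> pair:
  5G -> 'GGGGG'
  4E -> 'EEEE'
  2C -> 'CC'
  1G -> 'G'
  1H -> 'H'

Decoded = GGGGGEEEECCGH


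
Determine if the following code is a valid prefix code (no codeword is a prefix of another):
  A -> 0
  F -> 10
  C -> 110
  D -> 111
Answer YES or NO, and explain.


Checking each pair (does one codeword prefix another?):
  A='0' vs F='10': no prefix
  A='0' vs C='110': no prefix
  A='0' vs D='111': no prefix
  F='10' vs A='0': no prefix
  F='10' vs C='110': no prefix
  F='10' vs D='111': no prefix
  C='110' vs A='0': no prefix
  C='110' vs F='10': no prefix
  C='110' vs D='111': no prefix
  D='111' vs A='0': no prefix
  D='111' vs F='10': no prefix
  D='111' vs C='110': no prefix
No violation found over all pairs.

YES -- this is a valid prefix code. No codeword is a prefix of any other codeword.
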